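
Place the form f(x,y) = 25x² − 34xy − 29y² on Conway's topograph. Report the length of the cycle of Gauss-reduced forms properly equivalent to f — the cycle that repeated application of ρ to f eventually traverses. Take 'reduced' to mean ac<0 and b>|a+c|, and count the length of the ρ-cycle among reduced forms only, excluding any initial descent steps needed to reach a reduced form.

D = 4056, ⌊√D⌋ = 63
descent: ρ → (-29,34,25)  [lands on river]
river: ρ → (25,16,-38)
river: ρ → (-38,60,3)
river: ρ → (3,60,-38)
river: ρ → (-38,16,25)
river: ρ → (25,34,-29)
river: ρ → (-29,24,30)
river: ρ → (30,36,-23)
river: ρ → (-23,56,10)
river: ρ → (10,44,-53)
river: ρ → (-53,62,1)
river: ρ → (1,62,-53)
river: ρ → (-53,44,10)
river: ρ → (10,56,-23)
river: ρ → (-23,36,30)
river: ρ → (30,24,-29)
ρ-cycle length = 16 (tail of 1 descent step not counted)

16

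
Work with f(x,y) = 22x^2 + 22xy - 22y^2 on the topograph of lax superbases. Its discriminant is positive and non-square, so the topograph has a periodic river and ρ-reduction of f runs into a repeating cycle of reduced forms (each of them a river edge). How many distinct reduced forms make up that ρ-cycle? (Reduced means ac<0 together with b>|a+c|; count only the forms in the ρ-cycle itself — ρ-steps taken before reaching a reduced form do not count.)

D = 2420, ⌊√D⌋ = 49
river: ρ → (-22,22,22)
river: ρ → (22,22,-22)
ρ-cycle length = 2 (tail of 0 descent steps not counted)

2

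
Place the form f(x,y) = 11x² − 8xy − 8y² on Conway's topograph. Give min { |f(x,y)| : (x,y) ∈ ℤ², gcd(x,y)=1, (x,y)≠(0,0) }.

descent: ρ → (-8,8,11)  [lands on river]
river: ρ → (11,14,-5)
river: ρ → (-5,16,8)
river: ρ → (8,16,-5)
river: ρ → (-5,14,11)
river: ρ → (11,8,-8)
closes: descent 1, river 6
min |a| on river = 5

5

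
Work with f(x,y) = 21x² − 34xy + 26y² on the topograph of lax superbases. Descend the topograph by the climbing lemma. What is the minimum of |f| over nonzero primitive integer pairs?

translate: b→8 (≡-34 mod 42), so (21,-34,26)→(21,8,13)
flip: (21,8,13)→(13,-8,21)
reduced (well bottom): (13,-8,21) with a≤c, −a<b≤a
well minimum = a = 13

13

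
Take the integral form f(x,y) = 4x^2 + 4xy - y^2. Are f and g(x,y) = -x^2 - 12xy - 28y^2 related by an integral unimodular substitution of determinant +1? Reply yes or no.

D₁ = 32, D₂ = 32
river cycle of f (length 2): (-1, 4, 4), (4, 4, -1)
river cycle of g (length 2): (-1, 4, 4), (4, 4, -1)
cycles coincide ⇒ equivalent

yes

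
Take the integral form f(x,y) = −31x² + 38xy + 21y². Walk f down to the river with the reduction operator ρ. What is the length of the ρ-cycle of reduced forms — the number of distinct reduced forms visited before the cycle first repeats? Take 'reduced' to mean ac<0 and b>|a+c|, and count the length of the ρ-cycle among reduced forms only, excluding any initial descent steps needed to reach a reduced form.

D = 4048, ⌊√D⌋ = 63
river: ρ → (21,46,-23)
river: ρ → (-23,46,21)
river: ρ → (21,38,-31)
river: ρ → (-31,24,28)
river: ρ → (28,32,-27)
river: ρ → (-27,22,33)
river: ρ → (33,44,-16)
river: ρ → (-16,52,21)
river: ρ → (21,32,-36)
river: ρ → (-36,40,17)
river: ρ → (17,62,-3)
river: ρ → (-3,58,57)
river: ρ → (57,56,-4)
river: ρ → (-4,56,57)
river: ρ → (57,58,-3)
river: ρ → (-3,62,17)
river: ρ → (17,40,-36)
river: ρ → (-36,32,21)
river: ρ → (21,52,-16)
river: ρ → (-16,44,33)
river: ρ → (33,22,-27)
river: ρ → (-27,32,28)
river: ρ → (28,24,-31)
river: ρ → (-31,38,21)
ρ-cycle length = 24 (tail of 0 descent steps not counted)

24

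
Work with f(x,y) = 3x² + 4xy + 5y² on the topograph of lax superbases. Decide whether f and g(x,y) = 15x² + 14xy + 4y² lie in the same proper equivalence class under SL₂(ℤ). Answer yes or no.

D₁ = -44, D₂ = -44
f: translate: b→-2 (≡4 mod 6), so (3,4,5)→(3,-2,4)
f: reduced (well bottom): (3,-2,4) with a≤c, −a<b≤a
g: flip: (15,14,4)→(4,-14,15)
g: translate: b→2 (≡-14 mod 8), so (4,-14,15)→(4,2,3)
g: flip: (4,2,3)→(3,-2,4)
g: reduced (well bottom): (3,-2,4) with a≤c, −a<b≤a
reduced forms (3, -2, 4) vs (3, -2, 4) ⇒ equivalent

yes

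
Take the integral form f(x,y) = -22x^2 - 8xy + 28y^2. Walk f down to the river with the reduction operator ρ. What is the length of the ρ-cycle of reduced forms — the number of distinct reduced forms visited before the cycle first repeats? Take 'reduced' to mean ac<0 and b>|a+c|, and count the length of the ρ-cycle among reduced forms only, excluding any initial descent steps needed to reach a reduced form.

D = 2528, ⌊√D⌋ = 50
descent: ρ → (28,8,-22)  [lands on river]
river: ρ → (-22,36,14)
river: ρ → (14,48,-4)
river: ρ → (-4,48,14)
river: ρ → (14,36,-22)
river: ρ → (-22,8,28)
river: ρ → (28,48,-2)
river: ρ → (-2,48,28)
ρ-cycle length = 8 (tail of 1 descent step not counted)

8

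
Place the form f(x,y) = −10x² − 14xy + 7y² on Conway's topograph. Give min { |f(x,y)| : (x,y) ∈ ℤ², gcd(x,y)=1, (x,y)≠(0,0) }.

descent: ρ → (7,14,-10)  [lands on river]
river: ρ → (-10,6,11)
river: ρ → (11,16,-5)
river: ρ → (-5,14,14)
river: ρ → (14,14,-5)
river: ρ → (-5,16,11)
river: ρ → (11,6,-10)
river: ρ → (-10,14,7)
closes: descent 1, river 8
min |a| on river = 5

5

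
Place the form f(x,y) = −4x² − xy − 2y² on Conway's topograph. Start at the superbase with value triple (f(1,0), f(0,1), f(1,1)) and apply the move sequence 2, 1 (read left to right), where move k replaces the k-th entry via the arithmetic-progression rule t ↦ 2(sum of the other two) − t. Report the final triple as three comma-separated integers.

start (-4,-2,-7) = (f(1,0),f(0,1),f(1,1))
replace slot 2: 2·((-4)+(-7)) − (-2) = -20 → (-4,-20,-7)
replace slot 1: 2·((-20)+(-7)) − (-4) = -50 → (-50,-20,-7)

-50,-20,-7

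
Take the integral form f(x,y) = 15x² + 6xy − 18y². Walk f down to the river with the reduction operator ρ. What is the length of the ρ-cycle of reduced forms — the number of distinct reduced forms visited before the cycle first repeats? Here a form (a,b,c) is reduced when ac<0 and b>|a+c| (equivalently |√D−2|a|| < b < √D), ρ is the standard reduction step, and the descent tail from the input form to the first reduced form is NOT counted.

D = 1116, ⌊√D⌋ = 33
river: ρ → (-18,30,3)
river: ρ → (3,30,-18)
river: ρ → (-18,6,15)
river: ρ → (15,24,-9)
river: ρ → (-9,30,6)
river: ρ → (6,30,-9)
river: ρ → (-9,24,15)
river: ρ → (15,6,-18)
ρ-cycle length = 8 (tail of 0 descent steps not counted)

8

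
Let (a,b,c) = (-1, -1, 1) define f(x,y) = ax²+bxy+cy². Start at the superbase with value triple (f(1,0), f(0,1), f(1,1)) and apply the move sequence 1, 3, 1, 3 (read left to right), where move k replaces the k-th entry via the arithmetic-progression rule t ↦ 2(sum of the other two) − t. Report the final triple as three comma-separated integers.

start (-1,1,-1) = (f(1,0),f(0,1),f(1,1))
replace slot 1: 2·(1+(-1)) − (-1) = 1 → (1,1,-1)
replace slot 3: 2·(1+1) − (-1) = 5 → (1,1,5)
replace slot 1: 2·(1+5) − 1 = 11 → (11,1,5)
replace slot 3: 2·(11+1) − 5 = 19 → (11,1,19)

11,1,19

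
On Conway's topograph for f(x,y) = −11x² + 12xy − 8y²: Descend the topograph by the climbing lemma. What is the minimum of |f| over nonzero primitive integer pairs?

translate: b→10 (≡-12 mod 22), so (11,-12,8)→(11,10,7)
flip: (11,10,7)→(7,-10,11)
translate: b→4 (≡-10 mod 14), so (7,-10,11)→(7,4,8)
reduced (well bottom): (7,4,8) with a≤c, −a<b≤a
well minimum |f| = |-7| = 7 (negative-definite)

7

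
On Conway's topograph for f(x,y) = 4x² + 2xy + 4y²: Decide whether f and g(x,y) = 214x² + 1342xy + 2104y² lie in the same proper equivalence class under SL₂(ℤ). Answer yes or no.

D₁ = -60, D₂ = -60
f: reduced (well bottom): (4,2,4) with a≤c, −a<b≤a
g: translate: b→58 (≡1342 mod 428), so (214,1342,2104)→(214,58,4)
g: flip: (214,58,4)→(4,-58,214)
g: translate: b→-2 (≡-58 mod 8), so (4,-58,214)→(4,-2,4)
g: flip: (4,-2,4)→(4,2,4)
g: reduced (well bottom): (4,2,4) with a≤c, −a<b≤a
reduced forms (4, 2, 4) vs (4, 2, 4) ⇒ equivalent

yes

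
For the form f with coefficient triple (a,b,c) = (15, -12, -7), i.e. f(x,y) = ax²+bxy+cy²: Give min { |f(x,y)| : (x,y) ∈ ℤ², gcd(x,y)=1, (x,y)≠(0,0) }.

descent: ρ → (-7,12,15)  [lands on river]
river: ρ → (15,18,-4)
river: ρ → (-4,22,5)
river: ρ → (5,18,-12)
river: ρ → (-12,6,11)
river: ρ → (11,16,-7)
closes: descent 1, river 6
min |a| on river = 4

4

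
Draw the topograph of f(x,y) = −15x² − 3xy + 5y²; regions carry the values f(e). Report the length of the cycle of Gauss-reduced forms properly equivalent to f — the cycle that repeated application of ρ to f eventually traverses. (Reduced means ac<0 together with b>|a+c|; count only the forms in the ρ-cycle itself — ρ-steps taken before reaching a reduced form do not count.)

D = 309, ⌊√D⌋ = 17
descent: ρ → (5,13,-7)  [lands on river]
river: ρ → (-7,15,3)
river: ρ → (3,15,-7)
river: ρ → (-7,13,5)
river: ρ → (5,17,-1)
river: ρ → (-1,17,5)
ρ-cycle length = 6 (tail of 1 descent step not counted)

6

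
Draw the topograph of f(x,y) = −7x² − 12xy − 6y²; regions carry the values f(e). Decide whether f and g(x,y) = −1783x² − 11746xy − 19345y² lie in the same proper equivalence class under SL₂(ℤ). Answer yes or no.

D₁ = -24, D₂ = -24
f is negative-definite; reduce −f:
−f: translate: b→-2 (≡12 mod 14), so (7,12,6)→(7,-2,1)
−f: flip: (7,-2,1)→(1,2,7)
−f: translate: b→0 (≡2 mod 2), so (1,2,7)→(1,0,6)
−f: reduced (well bottom): (1,0,6) with a≤c, −a<b≤a
flip sign back: reduced form of f is (-1,0,-6)
g is negative-definite; reduce −g:
−g: translate: b→1048 (≡11746 mod 3566), so (1783,11746,19345)→(1783,1048,154)
−g: flip: (1783,1048,154)→(154,-1048,1783)
−g: translate: b→-124 (≡-1048 mod 308), so (154,-1048,1783)→(154,-124,25)
−g: flip: (154,-124,25)→(25,124,154)
−g: translate: b→24 (≡124 mod 50), so (25,124,154)→(25,24,6)
−g: flip: (25,24,6)→(6,-24,25)
−g: translate: b→0 (≡-24 mod 12), so (6,-24,25)→(6,0,1)
−g: flip: (6,0,1)→(1,0,6)
−g: reduced (well bottom): (1,0,6) with a≤c, −a<b≤a
flip sign back: reduced form of g is (-1,0,-6)
reduced forms (-1, 0, -6) vs (-1, 0, -6) ⇒ equivalent

yes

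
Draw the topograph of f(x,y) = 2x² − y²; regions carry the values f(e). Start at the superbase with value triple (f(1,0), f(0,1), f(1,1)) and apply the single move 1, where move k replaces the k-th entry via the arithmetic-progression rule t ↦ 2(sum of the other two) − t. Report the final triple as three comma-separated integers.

start (2,-1,1) = (f(1,0),f(0,1),f(1,1))
replace slot 1: 2·((-1)+1) − 2 = -2 → (-2,-1,1)

-2,-1,1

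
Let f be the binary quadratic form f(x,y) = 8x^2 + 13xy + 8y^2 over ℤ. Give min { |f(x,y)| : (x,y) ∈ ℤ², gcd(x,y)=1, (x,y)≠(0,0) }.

translate: b→-3 (≡13 mod 16), so (8,13,8)→(8,-3,3)
flip: (8,-3,3)→(3,3,8)
reduced (well bottom): (3,3,8) with a≤c, −a<b≤a
well minimum = a = 3

3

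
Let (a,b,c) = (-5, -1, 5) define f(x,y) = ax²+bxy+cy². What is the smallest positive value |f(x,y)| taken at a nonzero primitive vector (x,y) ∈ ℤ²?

descent: ρ → (5,1,-5)  [lands on river]
river: ρ → (-5,9,1)
river: ρ → (1,9,-5)
river: ρ → (-5,1,5)
river: ρ → (5,9,-1)
river: ρ → (-1,9,5)
closes: descent 1, river 6
min |a| on river = 1

1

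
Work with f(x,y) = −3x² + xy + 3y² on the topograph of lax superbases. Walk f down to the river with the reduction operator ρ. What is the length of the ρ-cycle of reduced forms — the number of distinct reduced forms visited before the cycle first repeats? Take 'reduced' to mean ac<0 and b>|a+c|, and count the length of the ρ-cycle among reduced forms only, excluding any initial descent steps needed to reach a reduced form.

D = 37, ⌊√D⌋ = 6
river: ρ → (3,5,-1)
river: ρ → (-1,5,3)
river: ρ → (3,1,-3)
river: ρ → (-3,5,1)
river: ρ → (1,5,-3)
river: ρ → (-3,1,3)
ρ-cycle length = 6 (tail of 0 descent steps not counted)

6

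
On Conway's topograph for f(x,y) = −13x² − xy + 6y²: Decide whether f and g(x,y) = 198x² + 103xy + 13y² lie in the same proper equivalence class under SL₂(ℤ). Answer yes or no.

D₁ = 313, D₂ = 313
river cycle of f (length 38): (6, 13, -6), (-6, 11, 8), (8, 5, -9), (-9, 13, 4), (4, 11, -12), (-12, 13, 3), (3, 17, -2), (-2, 15, 11), (11, 7, -6), (-6, 17, 1), … (28 more)
river cycle of g (length 38): (-6, 11, 8), (8, 5, -9), (-9, 13, 4), (4, 11, -12), (-12, 13, 3), (3, 17, -2), (-2, 15, 11), (11, 7, -6), (-6, 17, 1), (1, 17, -6), … (28 more)
cycles coincide ⇒ equivalent

yes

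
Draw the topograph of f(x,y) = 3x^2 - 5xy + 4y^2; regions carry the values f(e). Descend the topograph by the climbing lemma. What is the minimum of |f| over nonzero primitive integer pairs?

translate: b→1 (≡-5 mod 6), so (3,-5,4)→(3,1,2)
flip: (3,1,2)→(2,-1,3)
reduced (well bottom): (2,-1,3) with a≤c, −a<b≤a
well minimum = a = 2

2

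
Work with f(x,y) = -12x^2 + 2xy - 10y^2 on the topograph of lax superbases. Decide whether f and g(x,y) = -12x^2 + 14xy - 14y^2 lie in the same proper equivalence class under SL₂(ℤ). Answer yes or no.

D₁ = -476, D₂ = -476
f is negative-definite; reduce −f:
−f: flip: (12,-2,10)→(10,2,12)
−f: reduced (well bottom): (10,2,12) with a≤c, −a<b≤a
flip sign back: reduced form of f is (-10,-2,-12)
g is negative-definite; reduce −g:
−g: translate: b→10 (≡-14 mod 24), so (12,-14,14)→(12,10,12)
−g: reduced (well bottom): (12,10,12) with a≤c, −a<b≤a
flip sign back: reduced form of g is (-12,-10,-12)
reduced forms (-10, -2, -12) vs (-12, -10, -12) ⇒ inequivalent

no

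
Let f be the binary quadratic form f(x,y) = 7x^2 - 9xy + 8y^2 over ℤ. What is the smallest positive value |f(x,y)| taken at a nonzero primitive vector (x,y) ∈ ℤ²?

translate: b→5 (≡-9 mod 14), so (7,-9,8)→(7,5,6)
flip: (7,5,6)→(6,-5,7)
reduced (well bottom): (6,-5,7) with a≤c, −a<b≤a
well minimum = a = 6

6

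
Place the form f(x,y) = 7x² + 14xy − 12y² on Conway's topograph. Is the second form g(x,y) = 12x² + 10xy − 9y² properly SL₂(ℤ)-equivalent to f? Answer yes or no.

D₁ = 532, D₂ = 532
river cycle of f (length 16): (-12, 10, 9), (9, 8, -13), (-13, 18, 4), (4, 22, -3), (-3, 20, 11), (11, 2, -12), (-12, 22, 1), (1, 22, -12), (-12, 2, 11), (11, 20, -3), … (6 more)
river cycle of g (length 16): (-9, 8, 13), (13, 18, -4), (-4, 22, 3), (3, 20, -11), (-11, 2, 12), (12, 22, -1), (-1, 22, 12), (12, 2, -11), (-11, 20, 3), (3, 22, -4), … (6 more)
cycles differ ⇒ inequivalent

no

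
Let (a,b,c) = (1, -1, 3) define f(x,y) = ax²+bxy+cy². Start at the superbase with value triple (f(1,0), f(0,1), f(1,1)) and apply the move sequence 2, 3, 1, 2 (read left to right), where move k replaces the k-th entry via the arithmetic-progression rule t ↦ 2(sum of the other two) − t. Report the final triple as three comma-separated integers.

start (1,3,3) = (f(1,0),f(0,1),f(1,1))
replace slot 2: 2·(1+3) − 3 = 5 → (1,5,3)
replace slot 3: 2·(1+5) − 3 = 9 → (1,5,9)
replace slot 1: 2·(5+9) − 1 = 27 → (27,5,9)
replace slot 2: 2·(27+9) − 5 = 67 → (27,67,9)

27,67,9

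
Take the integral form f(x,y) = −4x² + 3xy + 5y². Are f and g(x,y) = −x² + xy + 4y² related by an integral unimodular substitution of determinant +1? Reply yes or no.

D₁ = 89, D₂ = 17
discriminants differ ⇒ not SL₂(ℤ)-equivalent

no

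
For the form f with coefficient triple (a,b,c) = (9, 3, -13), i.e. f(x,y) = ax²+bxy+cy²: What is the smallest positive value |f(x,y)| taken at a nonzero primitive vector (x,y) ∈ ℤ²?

descent: ρ → (-13,-3,9)
descent: ρ → (9,21,-1)  [lands on river]
river: ρ → (-1,21,9)
river: ρ → (9,15,-7)
river: ρ → (-7,13,11)
river: ρ → (11,9,-9)
river: ρ → (-9,9,11)
river: ρ → (11,13,-7)
river: ρ → (-7,15,9)
closes: descent 2, river 8
min |a| on river = 1

1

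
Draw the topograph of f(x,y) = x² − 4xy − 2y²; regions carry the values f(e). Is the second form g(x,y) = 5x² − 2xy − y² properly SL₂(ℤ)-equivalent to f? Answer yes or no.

D₁ = 24, D₂ = 24
river cycle of f (length 2): (-2, 4, 1), (1, 4, -2)
river cycle of g (length 2): (-1, 4, 2), (2, 4, -1)
cycles differ ⇒ inequivalent

no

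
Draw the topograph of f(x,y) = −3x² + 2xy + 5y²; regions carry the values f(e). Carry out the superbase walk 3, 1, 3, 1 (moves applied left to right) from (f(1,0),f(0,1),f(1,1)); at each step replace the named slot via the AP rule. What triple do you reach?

start (-3,5,4) = (f(1,0),f(0,1),f(1,1))
replace slot 3: 2·((-3)+5) − 4 = 0 → (-3,5,0)
replace slot 1: 2·(5+0) − (-3) = 13 → (13,5,0)
replace slot 3: 2·(13+5) − 0 = 36 → (13,5,36)
replace slot 1: 2·(5+36) − 13 = 69 → (69,5,36)

69,5,36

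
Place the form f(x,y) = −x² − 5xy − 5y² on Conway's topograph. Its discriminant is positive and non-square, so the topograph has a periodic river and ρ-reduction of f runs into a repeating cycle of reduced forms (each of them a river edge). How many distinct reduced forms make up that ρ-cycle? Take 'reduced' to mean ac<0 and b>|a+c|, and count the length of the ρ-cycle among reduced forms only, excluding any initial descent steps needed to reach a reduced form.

D = 5, ⌊√D⌋ = 2
descent: ρ → (-5,5,-1)
descent: ρ → (-1,1,1)  [lands on river]
river: ρ → (1,1,-1)
ρ-cycle length = 2 (tail of 2 descent steps not counted)

2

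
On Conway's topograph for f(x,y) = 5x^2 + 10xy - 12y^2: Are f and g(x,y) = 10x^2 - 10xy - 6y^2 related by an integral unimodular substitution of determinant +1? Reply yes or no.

D₁ = 340, D₂ = 340
river cycle of f (length 14): (-12, 14, 3), (3, 16, -7), (-7, 12, 7), (7, 16, -3), (-3, 14, 12), (12, 10, -5), (-5, 10, 12), (12, 14, -3), (-3, 16, 7), (7, 12, -7), … (4 more)
river cycle of g (length 6): (-6, 10, 10), (10, 10, -6), (-6, 14, 6), (6, 10, -10), (-10, 10, 6), (6, 14, -6)
cycles differ ⇒ inequivalent

no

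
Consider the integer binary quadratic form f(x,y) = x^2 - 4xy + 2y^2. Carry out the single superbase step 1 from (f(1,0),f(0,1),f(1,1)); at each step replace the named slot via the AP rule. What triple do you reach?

start (1,2,-1) = (f(1,0),f(0,1),f(1,1))
replace slot 1: 2·(2+(-1)) − 1 = 1 → (1,2,-1)

1,2,-1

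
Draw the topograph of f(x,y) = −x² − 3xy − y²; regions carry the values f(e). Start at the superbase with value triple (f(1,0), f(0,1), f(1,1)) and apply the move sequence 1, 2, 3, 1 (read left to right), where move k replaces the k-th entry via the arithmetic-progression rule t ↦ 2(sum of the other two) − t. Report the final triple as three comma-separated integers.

start (-1,-1,-5) = (f(1,0),f(0,1),f(1,1))
replace slot 1: 2·((-1)+(-5)) − (-1) = -11 → (-11,-1,-5)
replace slot 2: 2·((-11)+(-5)) − (-1) = -31 → (-11,-31,-5)
replace slot 3: 2·((-11)+(-31)) − (-5) = -79 → (-11,-31,-79)
replace slot 1: 2·((-31)+(-79)) − (-11) = -209 → (-209,-31,-79)

-209,-31,-79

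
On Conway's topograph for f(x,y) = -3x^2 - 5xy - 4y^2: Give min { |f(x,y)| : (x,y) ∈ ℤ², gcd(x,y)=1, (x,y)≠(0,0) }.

translate: b→-1 (≡5 mod 6), so (3,5,4)→(3,-1,2)
flip: (3,-1,2)→(2,1,3)
reduced (well bottom): (2,1,3) with a≤c, −a<b≤a
well minimum |f| = |-2| = 2 (negative-definite)

2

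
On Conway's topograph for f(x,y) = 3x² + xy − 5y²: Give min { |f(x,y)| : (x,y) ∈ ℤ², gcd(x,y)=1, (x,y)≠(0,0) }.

descent: ρ → (-5,-1,3)
descent: ρ → (3,7,-1)  [lands on river]
river: ρ → (-1,7,3)
river: ρ → (3,5,-3)
river: ρ → (-3,7,1)
river: ρ → (1,7,-3)
river: ρ → (-3,5,3)
closes: descent 2, river 6
min |a| on river = 1

1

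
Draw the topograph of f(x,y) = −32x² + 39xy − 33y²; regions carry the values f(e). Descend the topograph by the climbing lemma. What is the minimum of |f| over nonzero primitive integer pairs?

translate: b→25 (≡-39 mod 64), so (32,-39,33)→(32,25,26)
flip: (32,25,26)→(26,-25,32)
reduced (well bottom): (26,-25,32) with a≤c, −a<b≤a
well minimum |f| = |-26| = 26 (negative-definite)

26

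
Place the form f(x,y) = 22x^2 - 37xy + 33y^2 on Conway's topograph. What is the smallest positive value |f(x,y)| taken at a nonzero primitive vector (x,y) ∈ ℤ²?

translate: b→7 (≡-37 mod 44), so (22,-37,33)→(22,7,18)
flip: (22,7,18)→(18,-7,22)
reduced (well bottom): (18,-7,22) with a≤c, −a<b≤a
well minimum = a = 18

18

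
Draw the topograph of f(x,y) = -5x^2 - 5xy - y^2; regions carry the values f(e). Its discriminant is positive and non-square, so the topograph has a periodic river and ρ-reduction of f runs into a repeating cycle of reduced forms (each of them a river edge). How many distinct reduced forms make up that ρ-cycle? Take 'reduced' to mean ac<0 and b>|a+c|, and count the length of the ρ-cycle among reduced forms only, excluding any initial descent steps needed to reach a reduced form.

D = 5, ⌊√D⌋ = 2
descent: ρ → (-1,1,1)  [lands on river]
river: ρ → (1,1,-1)
ρ-cycle length = 2 (tail of 1 descent step not counted)

2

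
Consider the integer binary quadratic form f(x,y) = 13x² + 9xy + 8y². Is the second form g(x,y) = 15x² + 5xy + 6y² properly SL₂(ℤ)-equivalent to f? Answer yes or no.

D₁ = -335, D₂ = -335
f: flip: (13,9,8)→(8,-9,13)
f: translate: b→7 (≡-9 mod 16), so (8,-9,13)→(8,7,12)
f: reduced (well bottom): (8,7,12) with a≤c, −a<b≤a
g: flip: (15,5,6)→(6,-5,15)
g: reduced (well bottom): (6,-5,15) with a≤c, −a<b≤a
reduced forms (8, 7, 12) vs (6, -5, 15) ⇒ inequivalent

no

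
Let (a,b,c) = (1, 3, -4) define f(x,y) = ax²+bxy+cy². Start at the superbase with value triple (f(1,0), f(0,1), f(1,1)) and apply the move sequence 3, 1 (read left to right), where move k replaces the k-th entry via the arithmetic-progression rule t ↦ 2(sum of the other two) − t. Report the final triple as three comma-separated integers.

start (1,-4,0) = (f(1,0),f(0,1),f(1,1))
replace slot 3: 2·(1+(-4)) − 0 = -6 → (1,-4,-6)
replace slot 1: 2·((-4)+(-6)) − 1 = -21 → (-21,-4,-6)

-21,-4,-6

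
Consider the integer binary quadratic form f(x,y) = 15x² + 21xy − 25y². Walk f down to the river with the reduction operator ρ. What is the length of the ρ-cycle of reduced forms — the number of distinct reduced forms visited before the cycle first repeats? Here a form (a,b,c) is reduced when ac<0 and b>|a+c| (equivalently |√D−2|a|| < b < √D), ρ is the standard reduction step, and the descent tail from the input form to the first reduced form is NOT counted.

D = 1941, ⌊√D⌋ = 44
river: ρ → (-25,29,11)
river: ρ → (11,37,-13)
river: ρ → (-13,41,5)
river: ρ → (5,39,-21)
river: ρ → (-21,3,23)
river: ρ → (23,43,-1)
river: ρ → (-1,43,23)
river: ρ → (23,3,-21)
river: ρ → (-21,39,5)
river: ρ → (5,41,-13)
river: ρ → (-13,37,11)
river: ρ → (11,29,-25)
river: ρ → (-25,21,15)
river: ρ → (15,39,-7)
river: ρ → (-7,31,35)
river: ρ → (35,39,-3)
river: ρ → (-3,39,35)
river: ρ → (35,31,-7)
river: ρ → (-7,39,15)
river: ρ → (15,21,-25)
ρ-cycle length = 20 (tail of 0 descent steps not counted)

20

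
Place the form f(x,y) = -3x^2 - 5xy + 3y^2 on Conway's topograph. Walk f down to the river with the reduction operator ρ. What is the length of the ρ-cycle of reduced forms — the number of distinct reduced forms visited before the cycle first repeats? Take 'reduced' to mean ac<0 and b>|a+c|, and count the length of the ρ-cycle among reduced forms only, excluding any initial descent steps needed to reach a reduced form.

D = 61, ⌊√D⌋ = 7
descent: ρ → (3,5,-3)  [lands on river]
river: ρ → (-3,7,1)
river: ρ → (1,7,-3)
river: ρ → (-3,5,3)
river: ρ → (3,7,-1)
river: ρ → (-1,7,3)
ρ-cycle length = 6 (tail of 1 descent step not counted)

6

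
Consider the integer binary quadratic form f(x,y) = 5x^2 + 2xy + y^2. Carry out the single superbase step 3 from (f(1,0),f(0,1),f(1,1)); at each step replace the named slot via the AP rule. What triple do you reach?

start (5,1,8) = (f(1,0),f(0,1),f(1,1))
replace slot 3: 2·(5+1) − 8 = 4 → (5,1,4)

5,1,4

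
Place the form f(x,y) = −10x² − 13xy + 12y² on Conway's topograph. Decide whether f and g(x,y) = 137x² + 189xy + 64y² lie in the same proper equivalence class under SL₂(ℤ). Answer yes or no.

D₁ = 649, D₂ = 649
river cycle of f (length 34): (12, 13, -10), (-10, 7, 15), (15, 23, -2), (-2, 25, 3), (3, 23, -10), (-10, 17, 9), (9, 19, -8), (-8, 13, 15), (15, 17, -6), (-6, 19, 12), … (24 more)
river cycle of g (length 34): (12, 13, -10), (-10, 7, 15), (15, 23, -2), (-2, 25, 3), (3, 23, -10), (-10, 17, 9), (9, 19, -8), (-8, 13, 15), (15, 17, -6), (-6, 19, 12), … (24 more)
cycles coincide ⇒ equivalent

yes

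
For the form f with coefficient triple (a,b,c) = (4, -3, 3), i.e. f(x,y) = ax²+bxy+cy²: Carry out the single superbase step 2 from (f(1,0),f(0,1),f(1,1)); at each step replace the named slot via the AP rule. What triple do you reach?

start (4,3,4) = (f(1,0),f(0,1),f(1,1))
replace slot 2: 2·(4+4) − 3 = 13 → (4,13,4)

4,13,4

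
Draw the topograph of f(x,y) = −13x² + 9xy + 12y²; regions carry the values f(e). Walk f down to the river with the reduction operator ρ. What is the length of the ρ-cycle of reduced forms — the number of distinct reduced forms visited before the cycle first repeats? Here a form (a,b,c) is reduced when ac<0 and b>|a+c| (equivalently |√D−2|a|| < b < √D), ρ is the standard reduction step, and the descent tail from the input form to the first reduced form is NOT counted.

D = 705, ⌊√D⌋ = 26
river: ρ → (12,15,-10)
river: ρ → (-10,25,2)
river: ρ → (2,23,-22)
river: ρ → (-22,21,3)
river: ρ → (3,21,-22)
river: ρ → (-22,23,2)
river: ρ → (2,25,-10)
river: ρ → (-10,15,12)
river: ρ → (12,9,-13)
river: ρ → (-13,17,8)
river: ρ → (8,15,-15)
river: ρ → (-15,15,8)
river: ρ → (8,17,-13)
river: ρ → (-13,9,12)
ρ-cycle length = 14 (tail of 0 descent steps not counted)

14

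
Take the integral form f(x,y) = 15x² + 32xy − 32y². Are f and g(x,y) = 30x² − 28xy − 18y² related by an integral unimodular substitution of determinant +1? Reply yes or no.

D₁ = 2944, D₂ = 2944
river cycle of f (length 8): (-32, 32, 15), (15, 28, -36), (-36, 44, 7), (7, 54, -1), (-1, 54, 7), (7, 44, -36), (-36, 28, 15), (15, 32, -32)
river cycle of g (length 12): (-18, 28, 30), (30, 32, -16), (-16, 32, 30), (30, 28, -18), (-18, 44, 14), (14, 40, -24), (-24, 8, 30), (30, 52, -2), (-2, 52, 30), (30, 8, -24), … (2 more)
cycles differ ⇒ inequivalent

no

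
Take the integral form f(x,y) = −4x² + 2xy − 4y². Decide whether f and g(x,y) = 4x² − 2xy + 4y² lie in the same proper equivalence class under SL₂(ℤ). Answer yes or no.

D₁ = -60, D₂ = -60
f is negative-definite; reduce −f:
−f: flip: (4,-2,4)→(4,2,4)
−f: reduced (well bottom): (4,2,4) with a≤c, −a<b≤a
flip sign back: reduced form of f is (-4,-2,-4)
g: flip: (4,-2,4)→(4,2,4)
g: reduced (well bottom): (4,2,4) with a≤c, −a<b≤a
reduced forms (-4, -2, -4) vs (4, 2, 4) ⇒ inequivalent

no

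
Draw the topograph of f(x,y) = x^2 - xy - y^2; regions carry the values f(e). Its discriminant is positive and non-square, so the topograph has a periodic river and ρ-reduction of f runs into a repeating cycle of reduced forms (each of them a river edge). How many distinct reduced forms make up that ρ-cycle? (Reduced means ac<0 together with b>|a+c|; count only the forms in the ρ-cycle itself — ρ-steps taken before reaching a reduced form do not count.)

D = 5, ⌊√D⌋ = 2
descent: ρ → (-1,1,1)  [lands on river]
river: ρ → (1,1,-1)
ρ-cycle length = 2 (tail of 1 descent step not counted)

2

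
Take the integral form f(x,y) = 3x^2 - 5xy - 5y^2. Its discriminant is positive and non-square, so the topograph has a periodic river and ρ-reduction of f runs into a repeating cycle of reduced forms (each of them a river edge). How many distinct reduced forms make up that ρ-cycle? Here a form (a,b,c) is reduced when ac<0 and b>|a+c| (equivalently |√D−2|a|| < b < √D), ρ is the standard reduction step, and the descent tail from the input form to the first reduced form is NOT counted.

D = 85, ⌊√D⌋ = 9
descent: ρ → (-5,5,3)  [lands on river]
river: ρ → (3,7,-3)
river: ρ → (-3,5,5)
river: ρ → (5,5,-3)
river: ρ → (-3,7,3)
river: ρ → (3,5,-5)
ρ-cycle length = 6 (tail of 1 descent step not counted)

6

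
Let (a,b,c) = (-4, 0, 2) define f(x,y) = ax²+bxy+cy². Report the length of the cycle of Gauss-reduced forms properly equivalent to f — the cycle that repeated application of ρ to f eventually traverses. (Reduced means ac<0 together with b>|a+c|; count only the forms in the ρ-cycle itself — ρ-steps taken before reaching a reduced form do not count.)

D = 32, ⌊√D⌋ = 5
descent: ρ → (2,4,-2)  [lands on river]
river: ρ → (-2,4,2)
ρ-cycle length = 2 (tail of 1 descent step not counted)

2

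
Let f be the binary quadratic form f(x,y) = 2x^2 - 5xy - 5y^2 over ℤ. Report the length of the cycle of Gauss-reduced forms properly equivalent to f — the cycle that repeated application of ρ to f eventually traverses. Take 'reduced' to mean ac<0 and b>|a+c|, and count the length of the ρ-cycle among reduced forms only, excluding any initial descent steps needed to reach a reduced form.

D = 65, ⌊√D⌋ = 8
descent: ρ → (-5,5,2)  [lands on river]
river: ρ → (2,7,-2)
river: ρ → (-2,5,5)
river: ρ → (5,5,-2)
river: ρ → (-2,7,2)
river: ρ → (2,5,-5)
ρ-cycle length = 6 (tail of 1 descent step not counted)

6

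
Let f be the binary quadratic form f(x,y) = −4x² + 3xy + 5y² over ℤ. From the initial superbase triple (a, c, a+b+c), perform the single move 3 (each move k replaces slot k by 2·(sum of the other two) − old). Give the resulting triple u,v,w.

start (-4,5,4) = (f(1,0),f(0,1),f(1,1))
replace slot 3: 2·((-4)+5) − 4 = -2 → (-4,5,-2)

-4,5,-2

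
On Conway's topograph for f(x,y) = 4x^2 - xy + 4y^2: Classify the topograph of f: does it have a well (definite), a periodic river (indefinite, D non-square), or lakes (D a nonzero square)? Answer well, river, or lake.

D = b²−4ac = (-1)² − 4·4·4 = -63
D < 0 ⇒ definite ⇒ every region one sign ⇒ single well

well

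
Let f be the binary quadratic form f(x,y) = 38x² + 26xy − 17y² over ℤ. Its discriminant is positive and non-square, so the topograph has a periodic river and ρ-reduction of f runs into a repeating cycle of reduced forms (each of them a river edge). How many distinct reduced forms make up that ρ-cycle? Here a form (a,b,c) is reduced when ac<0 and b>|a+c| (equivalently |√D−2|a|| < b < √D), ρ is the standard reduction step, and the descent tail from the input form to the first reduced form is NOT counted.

D = 3260, ⌊√D⌋ = 57
river: ρ → (-17,42,22)
river: ρ → (22,46,-13)
river: ρ → (-13,32,43)
river: ρ → (43,54,-2)
river: ρ → (-2,54,43)
river: ρ → (43,32,-13)
river: ρ → (-13,46,22)
river: ρ → (22,42,-17)
river: ρ → (-17,26,38)
river: ρ → (38,50,-5)
river: ρ → (-5,50,38)
river: ρ → (38,26,-17)
ρ-cycle length = 12 (tail of 0 descent steps not counted)

12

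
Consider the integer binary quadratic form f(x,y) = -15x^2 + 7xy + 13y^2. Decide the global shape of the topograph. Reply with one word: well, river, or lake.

D = b²−4ac = 7² − 4·(-15)·13 = 829
D > 0 non-square ⇒ indefinite ⇒ periodic river

river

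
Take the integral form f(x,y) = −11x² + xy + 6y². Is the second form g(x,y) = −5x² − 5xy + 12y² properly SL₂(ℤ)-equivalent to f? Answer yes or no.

D₁ = 265, D₂ = 265
river cycle of f (length 22): (6, 11, -6), (-6, 13, 4), (4, 11, -9), (-9, 7, 6), (6, 5, -10), (-10, 15, 1), (1, 15, -10), (-10, 5, 6), (6, 7, -9), (-9, 11, 4), … (12 more)
river cycle of g (length 18): (-5, 15, 2), (2, 13, -12), (-12, 11, 3), (3, 13, -8), (-8, 3, 8), (8, 13, -3), (-3, 11, 12), (12, 13, -2), (-2, 15, 5), (5, 15, -2), … (8 more)
cycles differ ⇒ inequivalent

no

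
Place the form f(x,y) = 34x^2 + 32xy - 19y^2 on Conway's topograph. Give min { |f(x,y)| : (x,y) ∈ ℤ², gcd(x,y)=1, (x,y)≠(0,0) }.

river: ρ → (-19,44,22)
river: ρ → (22,44,-19)
river: ρ → (-19,32,34)
river: ρ → (34,36,-17)
river: ρ → (-17,32,38)
river: ρ → (38,44,-11)
river: ρ → (-11,44,38)
river: ρ → (38,32,-17)
river: ρ → (-17,36,34)
river: ρ → (34,32,-19)
closes: descent 0, river 10
min |a| on river = 11

11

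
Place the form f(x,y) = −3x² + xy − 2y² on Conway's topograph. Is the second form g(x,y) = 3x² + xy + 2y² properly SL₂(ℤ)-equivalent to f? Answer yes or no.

D₁ = -23, D₂ = -23
f is negative-definite; reduce −f:
−f: flip: (3,-1,2)→(2,1,3)
−f: reduced (well bottom): (2,1,3) with a≤c, −a<b≤a
flip sign back: reduced form of f is (-2,-1,-3)
g: flip: (3,1,2)→(2,-1,3)
g: reduced (well bottom): (2,-1,3) with a≤c, −a<b≤a
reduced forms (-2, -1, -3) vs (2, -1, 3) ⇒ inequivalent

no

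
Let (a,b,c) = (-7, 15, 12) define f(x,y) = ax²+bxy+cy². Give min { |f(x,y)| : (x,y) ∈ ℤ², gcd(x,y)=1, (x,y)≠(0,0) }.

river: ρ → (12,9,-10)
river: ρ → (-10,11,11)
river: ρ → (11,11,-10)
river: ρ → (-10,9,12)
river: ρ → (12,15,-7)
river: ρ → (-7,13,14)
river: ρ → (14,15,-6)
river: ρ → (-6,21,5)
river: ρ → (5,19,-10)
river: ρ → (-10,21,3)
river: ρ → (3,21,-10)
river: ρ → (-10,19,5)
river: ρ → (5,21,-6)
river: ρ → (-6,15,14)
river: ρ → (14,13,-7)
river: ρ → (-7,15,12)
closes: descent 0, river 16
min |a| on river = 3

3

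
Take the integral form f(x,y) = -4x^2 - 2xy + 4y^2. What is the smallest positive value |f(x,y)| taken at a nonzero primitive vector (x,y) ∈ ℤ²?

descent: ρ → (4,2,-4)  [lands on river]
river: ρ → (-4,6,2)
river: ρ → (2,6,-4)
river: ρ → (-4,2,4)
river: ρ → (4,6,-2)
river: ρ → (-2,6,4)
closes: descent 1, river 6
min |a| on river = 2

2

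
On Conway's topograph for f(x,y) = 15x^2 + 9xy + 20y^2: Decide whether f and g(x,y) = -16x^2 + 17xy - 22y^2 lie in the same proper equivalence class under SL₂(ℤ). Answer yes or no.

D₁ = -1119, D₂ = -1119
f: reduced (well bottom): (15,9,20) with a≤c, −a<b≤a
g is negative-definite; reduce −g:
−g: translate: b→15 (≡-17 mod 32), so (16,-17,22)→(16,15,21)
−g: reduced (well bottom): (16,15,21) with a≤c, −a<b≤a
flip sign back: reduced form of g is (-16,-15,-21)
reduced forms (15, 9, 20) vs (-16, -15, -21) ⇒ inequivalent

no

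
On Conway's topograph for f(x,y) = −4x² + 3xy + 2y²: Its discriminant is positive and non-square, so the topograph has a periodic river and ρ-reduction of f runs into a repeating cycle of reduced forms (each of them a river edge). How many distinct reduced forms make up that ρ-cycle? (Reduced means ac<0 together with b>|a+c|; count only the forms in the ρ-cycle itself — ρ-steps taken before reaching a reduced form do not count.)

D = 41, ⌊√D⌋ = 6
river: ρ → (2,5,-2)
river: ρ → (-2,3,4)
river: ρ → (4,5,-1)
river: ρ → (-1,5,4)
river: ρ → (4,3,-2)
river: ρ → (-2,5,2)
river: ρ → (2,3,-4)
river: ρ → (-4,5,1)
river: ρ → (1,5,-4)
river: ρ → (-4,3,2)
ρ-cycle length = 10 (tail of 0 descent steps not counted)

10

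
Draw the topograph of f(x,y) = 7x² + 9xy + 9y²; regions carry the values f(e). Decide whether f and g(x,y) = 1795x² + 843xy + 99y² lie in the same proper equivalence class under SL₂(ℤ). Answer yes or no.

D₁ = -171, D₂ = -171
f: translate: b→-5 (≡9 mod 14), so (7,9,9)→(7,-5,7)
f: flip: (7,-5,7)→(7,5,7)
f: reduced (well bottom): (7,5,7) with a≤c, −a<b≤a
g: flip: (1795,843,99)→(99,-843,1795)
g: translate: b→-51 (≡-843 mod 198), so (99,-843,1795)→(99,-51,7)
g: flip: (99,-51,7)→(7,51,99)
g: translate: b→-5 (≡51 mod 14), so (7,51,99)→(7,-5,7)
g: flip: (7,-5,7)→(7,5,7)
g: reduced (well bottom): (7,5,7) with a≤c, −a<b≤a
reduced forms (7, 5, 7) vs (7, 5, 7) ⇒ equivalent

yes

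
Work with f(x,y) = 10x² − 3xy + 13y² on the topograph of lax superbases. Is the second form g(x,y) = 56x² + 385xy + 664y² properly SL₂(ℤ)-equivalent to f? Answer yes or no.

D₁ = -511, D₂ = -511
f: reduced (well bottom): (10,-3,13) with a≤c, −a<b≤a
g: translate: b→49 (≡385 mod 112), so (56,385,664)→(56,49,13)
g: flip: (56,49,13)→(13,-49,56)
g: translate: b→3 (≡-49 mod 26), so (13,-49,56)→(13,3,10)
g: flip: (13,3,10)→(10,-3,13)
g: reduced (well bottom): (10,-3,13) with a≤c, −a<b≤a
reduced forms (10, -3, 13) vs (10, -3, 13) ⇒ equivalent

yes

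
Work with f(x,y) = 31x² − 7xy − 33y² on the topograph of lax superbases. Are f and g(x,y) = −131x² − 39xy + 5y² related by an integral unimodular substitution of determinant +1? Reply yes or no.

D₁ = 4141, D₂ = 4141
river cycle of f (length 46): (-33, 7, 31), (31, 55, -9), (-9, 53, 37), (37, 21, -25), (-25, 29, 33), (33, 37, -21), (-21, 47, 23), (23, 45, -23), (-23, 47, 21), (21, 37, -33), … (36 more)
river cycle of g (length 46): (5, 59, -33), (-33, 7, 31), (31, 55, -9), (-9, 53, 37), (37, 21, -25), (-25, 29, 33), (33, 37, -21), (-21, 47, 23), (23, 45, -23), (-23, 47, 21), … (36 more)
cycles coincide ⇒ equivalent

yes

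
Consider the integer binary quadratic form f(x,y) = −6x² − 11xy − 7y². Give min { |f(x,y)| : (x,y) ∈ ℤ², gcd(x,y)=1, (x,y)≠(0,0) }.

translate: b→-1 (≡11 mod 12), so (6,11,7)→(6,-1,2)
flip: (6,-1,2)→(2,1,6)
reduced (well bottom): (2,1,6) with a≤c, −a<b≤a
well minimum |f| = |-2| = 2 (negative-definite)

2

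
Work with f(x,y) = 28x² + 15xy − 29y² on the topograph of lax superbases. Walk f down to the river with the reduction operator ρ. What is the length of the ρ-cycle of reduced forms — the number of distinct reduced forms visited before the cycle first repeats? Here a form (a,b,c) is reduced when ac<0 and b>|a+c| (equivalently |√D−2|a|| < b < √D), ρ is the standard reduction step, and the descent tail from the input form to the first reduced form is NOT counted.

D = 3473, ⌊√D⌋ = 58
river: ρ → (-29,43,14)
river: ρ → (14,41,-32)
river: ρ → (-32,23,23)
river: ρ → (23,23,-32)
river: ρ → (-32,41,14)
river: ρ → (14,43,-29)
river: ρ → (-29,15,28)
river: ρ → (28,41,-16)
river: ρ → (-16,55,7)
river: ρ → (7,57,-8)
river: ρ → (-8,55,14)
river: ρ → (14,57,-4)
river: ρ → (-4,55,28)
river: ρ → (28,57,-2)
river: ρ → (-2,55,56)
river: ρ → (56,57,-1)
river: ρ → (-1,57,56)
river: ρ → (56,55,-2)
river: ρ → (-2,57,28)
river: ρ → (28,55,-4)
river: ρ → (-4,57,14)
river: ρ → (14,55,-8)
river: ρ → (-8,57,7)
river: ρ → (7,55,-16)
river: ρ → (-16,41,28)
river: ρ → (28,15,-29)
ρ-cycle length = 26 (tail of 0 descent steps not counted)

26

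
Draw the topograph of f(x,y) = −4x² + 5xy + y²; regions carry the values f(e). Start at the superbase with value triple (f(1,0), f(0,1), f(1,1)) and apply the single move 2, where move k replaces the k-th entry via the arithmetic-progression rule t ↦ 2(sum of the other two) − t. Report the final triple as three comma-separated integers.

start (-4,1,2) = (f(1,0),f(0,1),f(1,1))
replace slot 2: 2·((-4)+2) − 1 = -5 → (-4,-5,2)

-4,-5,2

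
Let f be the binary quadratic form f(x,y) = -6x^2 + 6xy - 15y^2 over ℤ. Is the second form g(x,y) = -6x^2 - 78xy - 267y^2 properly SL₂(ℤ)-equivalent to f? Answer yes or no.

D₁ = -324, D₂ = -324
f is negative-definite; reduce −f:
−f: translate: b→6 (≡-6 mod 12), so (6,-6,15)→(6,6,15)
−f: reduced (well bottom): (6,6,15) with a≤c, −a<b≤a
flip sign back: reduced form of f is (-6,-6,-15)
g is negative-definite; reduce −g:
−g: translate: b→6 (≡78 mod 12), so (6,78,267)→(6,6,15)
−g: reduced (well bottom): (6,6,15) with a≤c, −a<b≤a
flip sign back: reduced form of g is (-6,-6,-15)
reduced forms (-6, -6, -15) vs (-6, -6, -15) ⇒ equivalent

yes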